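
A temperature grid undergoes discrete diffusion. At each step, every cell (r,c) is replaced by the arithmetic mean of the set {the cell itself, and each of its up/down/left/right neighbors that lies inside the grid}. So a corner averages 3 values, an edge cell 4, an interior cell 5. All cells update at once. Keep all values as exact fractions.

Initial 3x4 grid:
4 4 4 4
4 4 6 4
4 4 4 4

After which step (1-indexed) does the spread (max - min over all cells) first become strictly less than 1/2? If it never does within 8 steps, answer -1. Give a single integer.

Answer: 2

Derivation:
Step 1: max=9/2, min=4, spread=1/2
Step 2: max=223/50, min=4, spread=23/50
  -> spread < 1/2 first at step 2
Step 3: max=10411/2400, min=813/200, spread=131/480
Step 4: max=92951/21600, min=14791/3600, spread=841/4320
Step 5: max=37102051/8640000, min=2973373/720000, spread=56863/345600
Step 6: max=332574341/77760000, min=26909543/6480000, spread=386393/3110400
Step 7: max=132809723131/31104000000, min=10788358813/2592000000, spread=26795339/248832000
Step 8: max=7948775714129/1866240000000, min=649166149667/155520000000, spread=254051069/2985984000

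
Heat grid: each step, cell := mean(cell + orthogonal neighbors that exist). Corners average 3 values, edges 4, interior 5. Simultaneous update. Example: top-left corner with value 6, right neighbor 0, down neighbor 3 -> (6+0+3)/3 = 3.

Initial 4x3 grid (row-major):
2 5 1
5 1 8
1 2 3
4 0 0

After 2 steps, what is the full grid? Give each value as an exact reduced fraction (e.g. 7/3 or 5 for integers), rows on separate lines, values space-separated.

Answer: 17/6 907/240 61/18
269/80 267/100 461/120
499/240 267/100 89/40
37/18 167/120 23/12

Derivation:
After step 1:
  4 9/4 14/3
  9/4 21/5 13/4
  3 7/5 13/4
  5/3 3/2 1
After step 2:
  17/6 907/240 61/18
  269/80 267/100 461/120
  499/240 267/100 89/40
  37/18 167/120 23/12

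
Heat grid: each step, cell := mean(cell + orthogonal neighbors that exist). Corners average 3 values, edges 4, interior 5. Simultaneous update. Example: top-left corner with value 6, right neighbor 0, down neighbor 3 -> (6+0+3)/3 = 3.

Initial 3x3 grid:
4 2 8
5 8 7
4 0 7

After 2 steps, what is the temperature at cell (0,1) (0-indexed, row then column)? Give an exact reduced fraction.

Answer: 577/120

Derivation:
Step 1: cell (0,1) = 11/2
Step 2: cell (0,1) = 577/120
Full grid after step 2:
  173/36 577/120 56/9
  979/240 137/25 667/120
  13/3 1009/240 203/36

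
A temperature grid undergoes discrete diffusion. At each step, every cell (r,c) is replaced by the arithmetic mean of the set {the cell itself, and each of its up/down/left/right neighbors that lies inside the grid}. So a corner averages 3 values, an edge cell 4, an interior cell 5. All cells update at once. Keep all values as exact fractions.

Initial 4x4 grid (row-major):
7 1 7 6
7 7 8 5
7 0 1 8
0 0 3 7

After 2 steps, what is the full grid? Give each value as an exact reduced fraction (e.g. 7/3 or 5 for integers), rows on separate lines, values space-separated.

Answer: 35/6 103/20 113/20 73/12
201/40 257/50 529/100 59/10
95/24 317/100 103/25 11/2
79/36 53/24 27/8 14/3

Derivation:
After step 1:
  5 11/2 11/2 6
  7 23/5 28/5 27/4
  7/2 3 4 21/4
  7/3 3/4 11/4 6
After step 2:
  35/6 103/20 113/20 73/12
  201/40 257/50 529/100 59/10
  95/24 317/100 103/25 11/2
  79/36 53/24 27/8 14/3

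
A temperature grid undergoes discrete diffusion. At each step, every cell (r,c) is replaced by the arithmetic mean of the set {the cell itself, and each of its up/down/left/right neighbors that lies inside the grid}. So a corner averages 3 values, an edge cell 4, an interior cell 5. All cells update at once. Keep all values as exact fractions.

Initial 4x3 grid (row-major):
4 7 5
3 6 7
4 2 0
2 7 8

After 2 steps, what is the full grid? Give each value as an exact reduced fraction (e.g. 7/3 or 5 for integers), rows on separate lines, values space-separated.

After step 1:
  14/3 11/2 19/3
  17/4 5 9/2
  11/4 19/5 17/4
  13/3 19/4 5
After step 2:
  173/36 43/8 49/9
  25/6 461/100 241/48
  227/60 411/100 351/80
  71/18 1073/240 14/3

Answer: 173/36 43/8 49/9
25/6 461/100 241/48
227/60 411/100 351/80
71/18 1073/240 14/3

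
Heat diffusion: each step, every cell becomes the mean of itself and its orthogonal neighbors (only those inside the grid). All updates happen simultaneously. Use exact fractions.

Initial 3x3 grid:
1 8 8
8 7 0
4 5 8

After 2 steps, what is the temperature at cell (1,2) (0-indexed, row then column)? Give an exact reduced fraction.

Step 1: cell (1,2) = 23/4
Step 2: cell (1,2) = 1261/240
Full grid after step 2:
  50/9 113/20 205/36
  329/60 567/100 1261/240
  50/9 27/5 193/36

Answer: 1261/240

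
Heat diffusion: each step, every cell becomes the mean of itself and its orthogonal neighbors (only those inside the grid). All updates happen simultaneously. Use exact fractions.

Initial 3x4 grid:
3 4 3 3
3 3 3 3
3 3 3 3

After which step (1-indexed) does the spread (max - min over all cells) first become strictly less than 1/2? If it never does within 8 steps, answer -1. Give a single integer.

Step 1: max=10/3, min=3, spread=1/3
  -> spread < 1/2 first at step 1
Step 2: max=391/120, min=3, spread=31/120
Step 3: max=3451/1080, min=3, spread=211/1080
Step 4: max=340897/108000, min=5447/1800, spread=14077/108000
Step 5: max=3056407/972000, min=327683/108000, spread=5363/48600
Step 6: max=91220809/29160000, min=182869/60000, spread=93859/1166400
Step 7: max=5459074481/1749600000, min=296936467/97200000, spread=4568723/69984000
Step 8: max=326708435629/104976000000, min=8929618889/2916000000, spread=8387449/167961600

Answer: 1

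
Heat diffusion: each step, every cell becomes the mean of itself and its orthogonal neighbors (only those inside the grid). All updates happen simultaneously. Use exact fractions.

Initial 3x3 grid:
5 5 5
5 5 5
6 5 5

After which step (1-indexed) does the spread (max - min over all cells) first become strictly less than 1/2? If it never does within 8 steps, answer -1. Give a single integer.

Answer: 1

Derivation:
Step 1: max=16/3, min=5, spread=1/3
  -> spread < 1/2 first at step 1
Step 2: max=95/18, min=5, spread=5/18
Step 3: max=1121/216, min=5, spread=41/216
Step 4: max=66931/12960, min=1811/360, spread=347/2592
Step 5: max=3994937/777600, min=18157/3600, spread=2921/31104
Step 6: max=239108539/46656000, min=2185483/432000, spread=24611/373248
Step 7: max=14315522033/2799360000, min=49256741/9720000, spread=207329/4478976
Step 8: max=857837952451/167961600000, min=2630801599/518400000, spread=1746635/53747712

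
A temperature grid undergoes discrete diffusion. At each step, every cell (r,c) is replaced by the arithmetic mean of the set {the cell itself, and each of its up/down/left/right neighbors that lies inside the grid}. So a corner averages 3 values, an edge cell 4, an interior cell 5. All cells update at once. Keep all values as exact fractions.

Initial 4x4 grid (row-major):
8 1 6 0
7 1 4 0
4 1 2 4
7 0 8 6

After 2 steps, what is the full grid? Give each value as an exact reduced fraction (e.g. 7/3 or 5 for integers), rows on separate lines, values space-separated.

After step 1:
  16/3 4 11/4 2
  5 14/5 13/5 2
  19/4 8/5 19/5 3
  11/3 4 4 6
After step 2:
  43/9 893/240 227/80 9/4
  1073/240 16/5 279/100 12/5
  901/240 339/100 3 37/10
  149/36 199/60 89/20 13/3

Answer: 43/9 893/240 227/80 9/4
1073/240 16/5 279/100 12/5
901/240 339/100 3 37/10
149/36 199/60 89/20 13/3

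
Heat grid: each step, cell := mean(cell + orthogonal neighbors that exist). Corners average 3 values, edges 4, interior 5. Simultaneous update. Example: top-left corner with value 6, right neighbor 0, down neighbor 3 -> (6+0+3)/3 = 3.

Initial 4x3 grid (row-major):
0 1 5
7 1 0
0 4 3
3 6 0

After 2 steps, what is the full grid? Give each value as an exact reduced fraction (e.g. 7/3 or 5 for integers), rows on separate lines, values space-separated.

After step 1:
  8/3 7/4 2
  2 13/5 9/4
  7/2 14/5 7/4
  3 13/4 3
After step 2:
  77/36 541/240 2
  323/120 57/25 43/20
  113/40 139/50 49/20
  13/4 241/80 8/3

Answer: 77/36 541/240 2
323/120 57/25 43/20
113/40 139/50 49/20
13/4 241/80 8/3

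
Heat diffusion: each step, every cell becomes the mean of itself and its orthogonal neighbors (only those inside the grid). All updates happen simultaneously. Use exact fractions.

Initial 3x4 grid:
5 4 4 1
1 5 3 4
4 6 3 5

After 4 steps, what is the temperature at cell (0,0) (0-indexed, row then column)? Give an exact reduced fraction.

Step 1: cell (0,0) = 10/3
Step 2: cell (0,0) = 139/36
Step 3: cell (0,0) = 8033/2160
Step 4: cell (0,0) = 492277/129600
Full grid after step 4:
  492277/129600 399661/108000 130037/36000 149569/43200
  1101611/288000 463819/120000 443969/120000 1044961/288000
  511127/129600 845947/216000 31161/8000 162019/43200

Answer: 492277/129600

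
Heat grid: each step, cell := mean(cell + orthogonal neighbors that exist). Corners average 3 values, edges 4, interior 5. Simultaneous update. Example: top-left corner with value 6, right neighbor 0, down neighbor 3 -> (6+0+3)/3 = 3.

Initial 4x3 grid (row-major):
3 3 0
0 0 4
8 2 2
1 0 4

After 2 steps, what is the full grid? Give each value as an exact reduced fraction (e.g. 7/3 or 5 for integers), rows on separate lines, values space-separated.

After step 1:
  2 3/2 7/3
  11/4 9/5 3/2
  11/4 12/5 3
  3 7/4 2
After step 2:
  25/12 229/120 16/9
  93/40 199/100 259/120
  109/40 117/50 89/40
  5/2 183/80 9/4

Answer: 25/12 229/120 16/9
93/40 199/100 259/120
109/40 117/50 89/40
5/2 183/80 9/4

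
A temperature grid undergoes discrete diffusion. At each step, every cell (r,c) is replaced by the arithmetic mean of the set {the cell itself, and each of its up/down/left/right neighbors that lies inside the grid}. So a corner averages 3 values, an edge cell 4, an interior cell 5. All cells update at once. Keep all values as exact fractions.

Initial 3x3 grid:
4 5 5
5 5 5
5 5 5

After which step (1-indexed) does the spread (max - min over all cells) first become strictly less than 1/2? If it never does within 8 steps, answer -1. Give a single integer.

Answer: 1

Derivation:
Step 1: max=5, min=14/3, spread=1/3
  -> spread < 1/2 first at step 1
Step 2: max=5, min=85/18, spread=5/18
Step 3: max=5, min=1039/216, spread=41/216
Step 4: max=1789/360, min=62669/12960, spread=347/2592
Step 5: max=17843/3600, min=3781063/777600, spread=2921/31104
Step 6: max=2134517/432000, min=227451461/46656000, spread=24611/373248
Step 7: max=47943259/9720000, min=13678077967/2799360000, spread=207329/4478976
Step 8: max=2553198401/518400000, min=821778047549/167961600000, spread=1746635/53747712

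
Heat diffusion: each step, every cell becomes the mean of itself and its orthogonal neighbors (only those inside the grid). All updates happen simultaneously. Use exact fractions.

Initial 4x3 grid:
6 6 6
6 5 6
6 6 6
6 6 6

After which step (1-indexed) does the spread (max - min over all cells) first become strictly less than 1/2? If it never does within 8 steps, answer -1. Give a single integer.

Step 1: max=6, min=23/4, spread=1/4
  -> spread < 1/2 first at step 1
Step 2: max=6, min=577/100, spread=23/100
Step 3: max=2387/400, min=27989/4800, spread=131/960
Step 4: max=42809/7200, min=252649/43200, spread=841/8640
Step 5: max=8546627/1440000, min=101137949/17280000, spread=56863/691200
Step 6: max=76770457/12960000, min=911585659/155520000, spread=386393/6220800
Step 7: max=30683641187/5184000000, min=364854276869/62208000000, spread=26795339/497664000
Step 8: max=1839153850333/311040000000, min=21911064285871/3732480000000, spread=254051069/5971968000

Answer: 1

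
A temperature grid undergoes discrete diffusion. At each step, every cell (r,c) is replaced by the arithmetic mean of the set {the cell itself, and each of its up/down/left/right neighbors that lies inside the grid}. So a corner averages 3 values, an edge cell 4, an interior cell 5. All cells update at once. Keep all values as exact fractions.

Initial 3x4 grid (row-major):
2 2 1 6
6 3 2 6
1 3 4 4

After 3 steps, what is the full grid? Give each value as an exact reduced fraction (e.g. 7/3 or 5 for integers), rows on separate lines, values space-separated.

After step 1:
  10/3 2 11/4 13/3
  3 16/5 16/5 9/2
  10/3 11/4 13/4 14/3
After step 2:
  25/9 677/240 737/240 139/36
  193/60 283/100 169/50 167/40
  109/36 47/15 52/15 149/36
After step 3:
  6347/2160 20699/7200 23639/7200 7997/2160
  10667/3600 18457/6000 6769/2000 3111/800
  422/135 2803/900 12707/3600 4241/1080

Answer: 6347/2160 20699/7200 23639/7200 7997/2160
10667/3600 18457/6000 6769/2000 3111/800
422/135 2803/900 12707/3600 4241/1080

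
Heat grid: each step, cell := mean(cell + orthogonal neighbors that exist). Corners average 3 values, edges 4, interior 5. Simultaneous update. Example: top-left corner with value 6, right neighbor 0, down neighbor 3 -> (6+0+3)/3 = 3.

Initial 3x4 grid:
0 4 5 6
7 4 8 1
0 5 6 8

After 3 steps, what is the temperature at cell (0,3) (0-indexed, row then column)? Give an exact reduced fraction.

Answer: 3481/720

Derivation:
Step 1: cell (0,3) = 4
Step 2: cell (0,3) = 31/6
Step 3: cell (0,3) = 3481/720
Full grid after step 3:
  8491/2160 7321/1800 2987/600 3481/720
  53123/14400 28027/6000 9669/2000 8647/1600
  3007/720 1763/400 6499/1200 3791/720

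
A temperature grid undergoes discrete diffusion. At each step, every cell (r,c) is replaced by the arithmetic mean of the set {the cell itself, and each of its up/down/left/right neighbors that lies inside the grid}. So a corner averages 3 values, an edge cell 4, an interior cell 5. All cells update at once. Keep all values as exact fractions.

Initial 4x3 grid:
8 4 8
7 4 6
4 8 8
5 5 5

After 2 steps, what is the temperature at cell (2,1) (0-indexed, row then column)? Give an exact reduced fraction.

Answer: 301/50

Derivation:
Step 1: cell (2,1) = 29/5
Step 2: cell (2,1) = 301/50
Full grid after step 2:
  217/36 181/30 37/6
  1433/240 597/100 501/80
  1333/240 301/50 501/80
  197/36 1333/240 37/6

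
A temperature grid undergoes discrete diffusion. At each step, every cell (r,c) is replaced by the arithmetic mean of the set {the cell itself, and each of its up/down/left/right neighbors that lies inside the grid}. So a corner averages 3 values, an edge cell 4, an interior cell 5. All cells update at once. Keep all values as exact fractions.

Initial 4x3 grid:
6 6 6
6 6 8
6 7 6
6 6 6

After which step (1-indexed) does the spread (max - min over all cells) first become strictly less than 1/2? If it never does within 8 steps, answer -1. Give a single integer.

Step 1: max=27/4, min=6, spread=3/4
Step 2: max=1591/240, min=6, spread=151/240
Step 3: max=13921/2160, min=2207/360, spread=679/2160
  -> spread < 1/2 first at step 3
Step 4: max=1385341/216000, min=133661/21600, spread=48731/216000
Step 5: max=6183923/972000, min=16086883/2592000, spread=242147/1555200
Step 6: max=616388747/97200000, min=403854073/64800000, spread=848611/7776000
Step 7: max=44261568781/6998400000, min=58243180783/9331200000, spread=92669311/1119744000
Step 8: max=2650426014779/419904000000, min=3501349729997/559872000000, spread=781238953/13436928000

Answer: 3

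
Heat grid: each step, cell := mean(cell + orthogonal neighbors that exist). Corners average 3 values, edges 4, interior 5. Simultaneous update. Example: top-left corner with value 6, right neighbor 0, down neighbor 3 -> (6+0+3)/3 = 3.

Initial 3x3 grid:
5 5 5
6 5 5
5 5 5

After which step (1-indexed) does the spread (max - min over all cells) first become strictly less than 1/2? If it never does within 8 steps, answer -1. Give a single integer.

Answer: 1

Derivation:
Step 1: max=16/3, min=5, spread=1/3
  -> spread < 1/2 first at step 1
Step 2: max=1267/240, min=5, spread=67/240
Step 3: max=11237/2160, min=1007/200, spread=1807/10800
Step 4: max=4477963/864000, min=27361/5400, spread=33401/288000
Step 5: max=40109933/7776000, min=2743391/540000, spread=3025513/38880000
Step 6: max=16016926867/3110400000, min=146755949/28800000, spread=53531/995328
Step 7: max=959152925849/186624000000, min=39671116051/7776000000, spread=450953/11943936
Step 8: max=57496103560603/11197440000000, min=4766608610519/933120000000, spread=3799043/143327232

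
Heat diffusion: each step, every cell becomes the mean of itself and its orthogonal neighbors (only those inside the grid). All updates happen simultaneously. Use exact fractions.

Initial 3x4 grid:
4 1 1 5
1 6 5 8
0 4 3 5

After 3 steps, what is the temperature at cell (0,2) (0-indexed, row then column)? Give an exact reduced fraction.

Answer: 2761/720

Derivation:
Step 1: cell (0,2) = 3
Step 2: cell (0,2) = 229/60
Step 3: cell (0,2) = 2761/720
Full grid after step 3:
  631/240 253/80 2761/720 9631/2160
  1583/576 3851/1200 1669/400 4529/960
  5869/2160 1211/360 1513/360 10481/2160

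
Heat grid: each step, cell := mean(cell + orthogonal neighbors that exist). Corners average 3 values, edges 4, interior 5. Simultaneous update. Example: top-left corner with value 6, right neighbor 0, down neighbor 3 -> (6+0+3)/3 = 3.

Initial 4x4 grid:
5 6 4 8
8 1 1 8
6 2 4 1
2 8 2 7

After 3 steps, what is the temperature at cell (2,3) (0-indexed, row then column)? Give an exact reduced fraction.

Answer: 15469/3600

Derivation:
Step 1: cell (2,3) = 5
Step 2: cell (2,3) = 89/24
Step 3: cell (2,3) = 15469/3600
Full grid after step 3:
  10541/2160 33509/7200 33157/7200 10801/2160
  16927/3600 25031/6000 25771/6000 15881/3600
  15859/3600 1007/240 22187/6000 15469/3600
  9917/2160 28973/7200 29933/7200 1693/432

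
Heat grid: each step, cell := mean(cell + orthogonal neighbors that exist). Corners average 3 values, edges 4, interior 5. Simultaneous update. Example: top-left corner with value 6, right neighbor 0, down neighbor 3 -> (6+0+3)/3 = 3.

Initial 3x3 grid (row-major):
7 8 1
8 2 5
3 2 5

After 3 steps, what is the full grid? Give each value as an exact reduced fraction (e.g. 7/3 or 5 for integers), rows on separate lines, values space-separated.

Answer: 1201/216 7009/1440 1991/432
1169/240 5621/1200 11473/2880
493/108 2837/720 563/144

Derivation:
After step 1:
  23/3 9/2 14/3
  5 5 13/4
  13/3 3 4
After step 2:
  103/18 131/24 149/36
  11/2 83/20 203/48
  37/9 49/12 41/12
After step 3:
  1201/216 7009/1440 1991/432
  1169/240 5621/1200 11473/2880
  493/108 2837/720 563/144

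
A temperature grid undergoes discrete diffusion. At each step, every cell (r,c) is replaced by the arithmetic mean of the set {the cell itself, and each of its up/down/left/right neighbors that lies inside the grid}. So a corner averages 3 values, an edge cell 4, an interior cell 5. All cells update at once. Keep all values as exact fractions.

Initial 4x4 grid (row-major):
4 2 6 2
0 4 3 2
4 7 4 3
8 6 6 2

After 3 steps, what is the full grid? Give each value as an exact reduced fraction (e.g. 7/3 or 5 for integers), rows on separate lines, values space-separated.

Answer: 187/60 1621/480 23771/7200 3499/1080
589/160 462/125 2171/600 23351/7200
11171/2400 576/125 12431/3000 25639/7200
193/36 4227/800 32779/7200 4283/1080

Derivation:
After step 1:
  2 4 13/4 10/3
  3 16/5 19/5 5/2
  19/4 5 23/5 11/4
  6 27/4 9/2 11/3
After step 2:
  3 249/80 863/240 109/36
  259/80 19/5 347/100 743/240
  75/16 243/50 413/100 811/240
  35/6 89/16 1171/240 131/36
After step 3:
  187/60 1621/480 23771/7200 3499/1080
  589/160 462/125 2171/600 23351/7200
  11171/2400 576/125 12431/3000 25639/7200
  193/36 4227/800 32779/7200 4283/1080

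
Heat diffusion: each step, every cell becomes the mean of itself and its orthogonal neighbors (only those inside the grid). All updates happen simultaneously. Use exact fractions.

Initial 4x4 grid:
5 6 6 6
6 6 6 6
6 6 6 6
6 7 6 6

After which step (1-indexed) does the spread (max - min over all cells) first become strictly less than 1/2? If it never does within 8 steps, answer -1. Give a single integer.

Step 1: max=19/3, min=17/3, spread=2/3
Step 2: max=751/120, min=103/18, spread=193/360
Step 3: max=13337/2160, min=1255/216, spread=787/2160
  -> spread < 1/2 first at step 3
Step 4: max=663403/108000, min=189761/32400, spread=92599/324000
Step 5: max=19801747/3240000, min=5726987/972000, spread=2135371/9720000
Step 6: max=37023571/6075000, min=172570007/29160000, spread=25715669/145800000
Step 7: max=17725893151/2916000000, min=1038757141/174960000, spread=1239822403/8748000000
Step 8: max=265404223589/43740000000, min=156209878511/26244000000, spread=3790819553/32805000000

Answer: 3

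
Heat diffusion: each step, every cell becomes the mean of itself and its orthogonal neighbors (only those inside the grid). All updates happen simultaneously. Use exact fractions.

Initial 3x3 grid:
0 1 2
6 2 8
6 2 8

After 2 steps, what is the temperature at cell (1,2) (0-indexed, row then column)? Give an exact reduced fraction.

Step 1: cell (1,2) = 5
Step 2: cell (1,2) = 277/60
Full grid after step 2:
  85/36 221/80 119/36
  143/40 361/100 277/60
  38/9 569/120 31/6

Answer: 277/60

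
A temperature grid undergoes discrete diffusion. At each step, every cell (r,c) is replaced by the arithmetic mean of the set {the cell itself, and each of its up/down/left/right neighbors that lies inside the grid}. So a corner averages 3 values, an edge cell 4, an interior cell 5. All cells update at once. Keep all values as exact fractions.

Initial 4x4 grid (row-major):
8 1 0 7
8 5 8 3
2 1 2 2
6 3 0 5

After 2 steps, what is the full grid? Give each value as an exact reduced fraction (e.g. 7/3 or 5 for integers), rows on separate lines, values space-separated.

After step 1:
  17/3 7/2 4 10/3
  23/4 23/5 18/5 5
  17/4 13/5 13/5 3
  11/3 5/2 5/2 7/3
After step 2:
  179/36 533/120 433/120 37/9
  76/15 401/100 99/25 56/15
  61/15 331/100 143/50 97/30
  125/36 169/60 149/60 47/18

Answer: 179/36 533/120 433/120 37/9
76/15 401/100 99/25 56/15
61/15 331/100 143/50 97/30
125/36 169/60 149/60 47/18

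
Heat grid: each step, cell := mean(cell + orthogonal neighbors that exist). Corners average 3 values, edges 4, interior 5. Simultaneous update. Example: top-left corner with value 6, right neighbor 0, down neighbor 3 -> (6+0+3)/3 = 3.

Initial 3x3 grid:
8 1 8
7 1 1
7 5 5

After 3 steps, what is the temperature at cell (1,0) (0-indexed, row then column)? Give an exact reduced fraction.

Step 1: cell (1,0) = 23/4
Step 2: cell (1,0) = 245/48
Step 3: cell (1,0) = 14491/2880
Full grid after step 3:
  2065/432 6263/1440 1633/432
  14491/2880 2551/600 3737/960
  2161/432 727/160 1697/432

Answer: 14491/2880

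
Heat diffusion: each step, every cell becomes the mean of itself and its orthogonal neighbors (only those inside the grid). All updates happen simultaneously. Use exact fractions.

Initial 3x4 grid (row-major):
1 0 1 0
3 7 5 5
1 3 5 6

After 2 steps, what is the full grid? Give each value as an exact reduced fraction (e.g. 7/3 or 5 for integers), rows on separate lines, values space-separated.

After step 1:
  4/3 9/4 3/2 2
  3 18/5 23/5 4
  7/3 4 19/4 16/3
After step 2:
  79/36 521/240 207/80 5/2
  77/30 349/100 369/100 239/60
  28/9 881/240 1121/240 169/36

Answer: 79/36 521/240 207/80 5/2
77/30 349/100 369/100 239/60
28/9 881/240 1121/240 169/36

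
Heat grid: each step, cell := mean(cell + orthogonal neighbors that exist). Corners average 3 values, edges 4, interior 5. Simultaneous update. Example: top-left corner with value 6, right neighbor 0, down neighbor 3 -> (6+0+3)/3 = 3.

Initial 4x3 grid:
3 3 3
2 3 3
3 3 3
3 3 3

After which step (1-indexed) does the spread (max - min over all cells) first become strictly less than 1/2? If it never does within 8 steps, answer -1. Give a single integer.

Answer: 1

Derivation:
Step 1: max=3, min=8/3, spread=1/3
  -> spread < 1/2 first at step 1
Step 2: max=3, min=329/120, spread=31/120
Step 3: max=3, min=3029/1080, spread=211/1080
Step 4: max=5353/1800, min=307103/108000, spread=14077/108000
Step 5: max=320317/108000, min=2775593/972000, spread=5363/48600
Step 6: max=177131/60000, min=83739191/29160000, spread=93859/1166400
Step 7: max=286263533/97200000, min=5038525519/1749600000, spread=4568723/69984000
Step 8: max=8566381111/2916000000, min=303147564371/104976000000, spread=8387449/167961600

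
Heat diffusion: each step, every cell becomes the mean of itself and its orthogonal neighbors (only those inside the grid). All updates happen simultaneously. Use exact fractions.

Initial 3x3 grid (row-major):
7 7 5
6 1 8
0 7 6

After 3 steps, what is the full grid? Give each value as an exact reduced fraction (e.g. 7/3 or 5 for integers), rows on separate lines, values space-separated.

After step 1:
  20/3 5 20/3
  7/2 29/5 5
  13/3 7/2 7
After step 2:
  91/18 181/30 50/9
  203/40 114/25 367/60
  34/9 619/120 31/6
After step 3:
  5819/1080 4771/900 3187/540
  11081/2400 8083/1500 19259/3600
  1261/270 33593/7200 1973/360

Answer: 5819/1080 4771/900 3187/540
11081/2400 8083/1500 19259/3600
1261/270 33593/7200 1973/360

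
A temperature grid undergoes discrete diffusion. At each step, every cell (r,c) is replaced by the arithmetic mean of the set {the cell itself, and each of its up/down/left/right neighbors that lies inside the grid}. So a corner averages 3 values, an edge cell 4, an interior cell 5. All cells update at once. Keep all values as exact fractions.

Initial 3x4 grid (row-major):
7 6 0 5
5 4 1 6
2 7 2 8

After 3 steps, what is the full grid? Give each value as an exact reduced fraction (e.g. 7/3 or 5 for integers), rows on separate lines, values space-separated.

After step 1:
  6 17/4 3 11/3
  9/2 23/5 13/5 5
  14/3 15/4 9/2 16/3
After step 2:
  59/12 357/80 811/240 35/9
  593/120 197/50 197/50 83/20
  155/36 1051/240 971/240 89/18
After step 3:
  3437/720 10019/2400 28207/7200 8221/2160
  32587/7200 6499/1500 3891/1000 5077/1200
  9811/2160 30007/7200 31157/7200 9461/2160

Answer: 3437/720 10019/2400 28207/7200 8221/2160
32587/7200 6499/1500 3891/1000 5077/1200
9811/2160 30007/7200 31157/7200 9461/2160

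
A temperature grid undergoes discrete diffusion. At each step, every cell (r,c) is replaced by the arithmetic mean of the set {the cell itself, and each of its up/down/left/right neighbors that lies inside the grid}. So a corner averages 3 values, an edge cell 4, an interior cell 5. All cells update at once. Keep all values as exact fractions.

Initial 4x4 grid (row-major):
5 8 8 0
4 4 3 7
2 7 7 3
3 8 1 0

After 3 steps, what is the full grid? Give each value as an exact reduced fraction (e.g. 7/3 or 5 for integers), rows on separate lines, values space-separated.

After step 1:
  17/3 25/4 19/4 5
  15/4 26/5 29/5 13/4
  4 28/5 21/5 17/4
  13/3 19/4 4 4/3
After step 2:
  47/9 82/15 109/20 13/3
  1117/240 133/25 116/25 183/40
  1061/240 19/4 477/100 391/120
  157/36 1121/240 857/240 115/36
After step 3:
  11047/2160 19313/3600 1989/400 1723/360
  35311/7200 29797/6000 4951/1000 2521/600
  6547/1440 14359/3000 25187/6000 7109/1800
  4843/1080 6247/1440 29171/7200 7217/2160

Answer: 11047/2160 19313/3600 1989/400 1723/360
35311/7200 29797/6000 4951/1000 2521/600
6547/1440 14359/3000 25187/6000 7109/1800
4843/1080 6247/1440 29171/7200 7217/2160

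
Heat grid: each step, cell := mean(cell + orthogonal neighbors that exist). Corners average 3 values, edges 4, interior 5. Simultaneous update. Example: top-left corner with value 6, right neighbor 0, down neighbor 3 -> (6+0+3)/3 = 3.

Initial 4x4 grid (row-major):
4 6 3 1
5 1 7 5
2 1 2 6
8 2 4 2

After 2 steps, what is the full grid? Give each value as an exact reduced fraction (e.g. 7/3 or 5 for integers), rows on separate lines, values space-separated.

After step 1:
  5 7/2 17/4 3
  3 4 18/5 19/4
  4 8/5 4 15/4
  4 15/4 5/2 4
After step 2:
  23/6 67/16 287/80 4
  4 157/50 103/25 151/40
  63/20 347/100 309/100 33/8
  47/12 237/80 57/16 41/12

Answer: 23/6 67/16 287/80 4
4 157/50 103/25 151/40
63/20 347/100 309/100 33/8
47/12 237/80 57/16 41/12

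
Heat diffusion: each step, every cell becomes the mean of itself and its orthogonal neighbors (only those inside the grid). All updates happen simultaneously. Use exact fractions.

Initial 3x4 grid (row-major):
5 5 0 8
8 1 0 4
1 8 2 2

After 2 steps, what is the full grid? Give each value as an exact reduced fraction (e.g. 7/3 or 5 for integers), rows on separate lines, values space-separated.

After step 1:
  6 11/4 13/4 4
  15/4 22/5 7/5 7/2
  17/3 3 3 8/3
After step 2:
  25/6 41/10 57/20 43/12
  1189/240 153/50 311/100 347/120
  149/36 241/60 151/60 55/18

Answer: 25/6 41/10 57/20 43/12
1189/240 153/50 311/100 347/120
149/36 241/60 151/60 55/18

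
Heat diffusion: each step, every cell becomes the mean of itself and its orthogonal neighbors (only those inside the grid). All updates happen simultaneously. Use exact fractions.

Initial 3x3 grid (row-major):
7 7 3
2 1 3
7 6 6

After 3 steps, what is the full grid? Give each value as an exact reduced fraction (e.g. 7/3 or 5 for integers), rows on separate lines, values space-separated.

Answer: 9923/2160 31273/7200 9083/2160
65521/14400 6613/1500 60121/14400
3371/720 338/75 1057/240

Derivation:
After step 1:
  16/3 9/2 13/3
  17/4 19/5 13/4
  5 5 5
After step 2:
  169/36 539/120 145/36
  1103/240 104/25 983/240
  19/4 47/10 53/12
After step 3:
  9923/2160 31273/7200 9083/2160
  65521/14400 6613/1500 60121/14400
  3371/720 338/75 1057/240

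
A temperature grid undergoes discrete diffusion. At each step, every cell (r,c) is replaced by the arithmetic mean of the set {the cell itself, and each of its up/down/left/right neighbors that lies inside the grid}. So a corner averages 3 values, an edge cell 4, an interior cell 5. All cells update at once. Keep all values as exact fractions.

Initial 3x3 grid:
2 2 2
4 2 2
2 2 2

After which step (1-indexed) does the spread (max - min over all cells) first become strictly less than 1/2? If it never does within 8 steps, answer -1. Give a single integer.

Step 1: max=8/3, min=2, spread=2/3
Step 2: max=307/120, min=2, spread=67/120
Step 3: max=2597/1080, min=207/100, spread=1807/5400
  -> spread < 1/2 first at step 3
Step 4: max=1021963/432000, min=5761/2700, spread=33401/144000
Step 5: max=9005933/3888000, min=583391/270000, spread=3025513/19440000
Step 6: max=3575326867/1555200000, min=31555949/14400000, spread=53531/497664
Step 7: max=212656925849/93312000000, min=8567116051/3888000000, spread=450953/5971968
Step 8: max=12706343560603/5598720000000, min=1034128610519/466560000000, spread=3799043/71663616

Answer: 3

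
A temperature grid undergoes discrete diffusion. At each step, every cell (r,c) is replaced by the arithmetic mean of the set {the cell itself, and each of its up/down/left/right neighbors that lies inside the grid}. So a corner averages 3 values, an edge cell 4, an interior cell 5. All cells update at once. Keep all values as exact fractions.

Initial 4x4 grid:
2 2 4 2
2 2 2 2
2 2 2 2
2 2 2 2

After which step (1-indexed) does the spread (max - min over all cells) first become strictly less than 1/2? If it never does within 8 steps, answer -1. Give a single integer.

Step 1: max=8/3, min=2, spread=2/3
Step 2: max=151/60, min=2, spread=31/60
Step 3: max=1291/540, min=2, spread=211/540
  -> spread < 1/2 first at step 3
Step 4: max=124843/54000, min=2, spread=16843/54000
Step 5: max=1110643/486000, min=9079/4500, spread=130111/486000
Step 6: max=32802367/14580000, min=547159/270000, spread=3255781/14580000
Step 7: max=975153691/437400000, min=551107/270000, spread=82360351/437400000
Step 8: max=28995316891/13122000000, min=99706441/48600000, spread=2074577821/13122000000

Answer: 3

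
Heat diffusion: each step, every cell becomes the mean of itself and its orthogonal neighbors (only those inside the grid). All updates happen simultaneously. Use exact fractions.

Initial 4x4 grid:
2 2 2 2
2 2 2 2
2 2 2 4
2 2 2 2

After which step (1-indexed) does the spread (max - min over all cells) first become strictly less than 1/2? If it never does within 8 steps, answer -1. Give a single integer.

Answer: 3

Derivation:
Step 1: max=8/3, min=2, spread=2/3
Step 2: max=151/60, min=2, spread=31/60
Step 3: max=1291/540, min=2, spread=211/540
  -> spread < 1/2 first at step 3
Step 4: max=124843/54000, min=2, spread=16843/54000
Step 5: max=1110643/486000, min=9079/4500, spread=130111/486000
Step 6: max=32802367/14580000, min=547159/270000, spread=3255781/14580000
Step 7: max=975153691/437400000, min=551107/270000, spread=82360351/437400000
Step 8: max=28995316891/13122000000, min=99706441/48600000, spread=2074577821/13122000000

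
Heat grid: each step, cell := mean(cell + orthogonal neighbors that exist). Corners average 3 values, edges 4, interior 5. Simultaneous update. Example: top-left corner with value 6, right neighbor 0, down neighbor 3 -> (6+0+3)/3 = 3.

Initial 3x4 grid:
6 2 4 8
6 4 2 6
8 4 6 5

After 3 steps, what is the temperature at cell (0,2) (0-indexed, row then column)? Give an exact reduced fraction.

Answer: 361/80

Derivation:
Step 1: cell (0,2) = 4
Step 2: cell (0,2) = 23/5
Step 3: cell (0,2) = 361/80
Full grid after step 3:
  631/135 1643/360 361/80 1201/240
  461/90 5513/1200 1433/300 14233/2880
  1259/240 813/160 6893/1440 2761/540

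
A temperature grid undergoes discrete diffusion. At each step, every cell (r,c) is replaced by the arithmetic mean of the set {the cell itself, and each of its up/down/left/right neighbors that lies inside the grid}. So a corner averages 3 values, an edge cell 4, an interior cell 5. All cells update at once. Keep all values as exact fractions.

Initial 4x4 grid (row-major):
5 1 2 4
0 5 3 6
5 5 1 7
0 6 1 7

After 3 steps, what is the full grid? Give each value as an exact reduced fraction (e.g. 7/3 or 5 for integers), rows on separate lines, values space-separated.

Answer: 14/5 2489/800 7907/2400 173/45
7717/2400 389/125 467/125 9797/2400
22711/7200 5419/1500 1913/500 10669/2400
1861/540 24781/7200 9719/2400 787/180

Derivation:
After step 1:
  2 13/4 5/2 4
  15/4 14/5 17/5 5
  5/2 22/5 17/5 21/4
  11/3 3 15/4 5
After step 2:
  3 211/80 263/80 23/6
  221/80 88/25 171/50 353/80
  859/240 161/50 101/25 373/80
  55/18 889/240 303/80 14/3
After step 3:
  14/5 2489/800 7907/2400 173/45
  7717/2400 389/125 467/125 9797/2400
  22711/7200 5419/1500 1913/500 10669/2400
  1861/540 24781/7200 9719/2400 787/180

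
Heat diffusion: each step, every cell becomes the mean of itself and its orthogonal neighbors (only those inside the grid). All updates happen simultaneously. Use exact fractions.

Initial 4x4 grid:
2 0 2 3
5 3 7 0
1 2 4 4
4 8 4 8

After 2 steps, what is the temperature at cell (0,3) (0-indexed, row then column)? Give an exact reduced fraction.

Step 1: cell (0,3) = 5/3
Step 2: cell (0,3) = 49/18
Full grid after step 2:
  41/18 629/240 577/240 49/18
  689/240 147/50 173/50 371/120
  821/240 187/50 21/5 511/120
  71/18 553/120 601/120 46/9

Answer: 49/18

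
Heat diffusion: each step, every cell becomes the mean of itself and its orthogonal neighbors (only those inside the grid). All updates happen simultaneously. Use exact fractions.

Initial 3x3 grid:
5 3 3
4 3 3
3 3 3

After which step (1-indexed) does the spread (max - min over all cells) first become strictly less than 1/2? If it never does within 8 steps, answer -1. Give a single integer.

Step 1: max=4, min=3, spread=1
Step 2: max=15/4, min=3, spread=3/4
Step 3: max=2579/720, min=551/180, spread=25/48
Step 4: max=150953/43200, min=16891/5400, spread=211/576
  -> spread < 1/2 first at step 4
Step 5: max=2966297/864000, min=25409/8000, spread=1777/6912
Step 6: max=527878177/155520000, min=7809493/2430000, spread=14971/82944
Step 7: max=31413470419/9331200000, min=7557771511/2332800000, spread=126121/995328
Step 8: max=624751302131/186624000000, min=76018719407/23328000000, spread=1062499/11943936

Answer: 4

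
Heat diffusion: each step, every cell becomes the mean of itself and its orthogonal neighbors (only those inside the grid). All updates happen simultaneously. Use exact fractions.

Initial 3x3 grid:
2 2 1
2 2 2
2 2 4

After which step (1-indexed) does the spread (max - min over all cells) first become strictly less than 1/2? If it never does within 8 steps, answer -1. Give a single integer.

Step 1: max=8/3, min=5/3, spread=1
Step 2: max=89/36, min=89/48, spread=89/144
Step 3: max=995/432, min=277/144, spread=41/108
  -> spread < 1/2 first at step 3
Step 4: max=57997/25920, min=1891/960, spread=347/1296
Step 5: max=3400499/1555200, min=1036133/518400, spread=2921/15552
Step 6: max=201421453/93312000, min=63038651/31104000, spread=24611/186624
Step 7: max=11965744691/5598720000, min=1271935799/622080000, spread=207329/2239488
Step 8: max=713390139277/335923200000, min=230519067259/111974400000, spread=1746635/26873856

Answer: 3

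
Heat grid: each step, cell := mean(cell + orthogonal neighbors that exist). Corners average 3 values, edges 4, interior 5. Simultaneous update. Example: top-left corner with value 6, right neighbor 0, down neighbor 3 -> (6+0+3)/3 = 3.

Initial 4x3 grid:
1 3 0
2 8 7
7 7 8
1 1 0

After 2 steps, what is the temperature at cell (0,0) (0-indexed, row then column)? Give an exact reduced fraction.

Step 1: cell (0,0) = 2
Step 2: cell (0,0) = 19/6
Full grid after step 2:
  19/6 103/30 145/36
  323/80 497/100 1199/240
  359/80 118/25 409/80
  19/6 289/80 43/12

Answer: 19/6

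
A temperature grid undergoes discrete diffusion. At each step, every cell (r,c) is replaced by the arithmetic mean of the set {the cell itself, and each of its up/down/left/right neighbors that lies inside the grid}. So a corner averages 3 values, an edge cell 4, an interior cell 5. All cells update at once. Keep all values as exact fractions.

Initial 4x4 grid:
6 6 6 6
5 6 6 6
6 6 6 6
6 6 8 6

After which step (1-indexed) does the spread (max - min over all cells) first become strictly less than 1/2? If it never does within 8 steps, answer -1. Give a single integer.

Answer: 4

Derivation:
Step 1: max=20/3, min=17/3, spread=1
Step 2: max=391/60, min=689/120, spread=31/40
Step 3: max=3451/540, min=6269/1080, spread=211/360
Step 4: max=102241/16200, min=189359/32400, spread=5041/10800
  -> spread < 1/2 first at step 4
Step 5: max=3050377/486000, min=5710421/972000, spread=130111/324000
Step 6: max=45464537/7290000, min=34418161/5832000, spread=3255781/9720000
Step 7: max=2715757021/437400000, min=5184432989/874800000, spread=82360351/291600000
Step 8: max=20286236839/3280500000, min=156066161249/26244000000, spread=2074577821/8748000000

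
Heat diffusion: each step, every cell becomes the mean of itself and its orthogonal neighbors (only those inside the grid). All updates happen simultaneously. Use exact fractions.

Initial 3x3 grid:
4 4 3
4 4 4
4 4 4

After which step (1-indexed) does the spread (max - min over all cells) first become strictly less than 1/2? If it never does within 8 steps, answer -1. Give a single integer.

Answer: 1

Derivation:
Step 1: max=4, min=11/3, spread=1/3
  -> spread < 1/2 first at step 1
Step 2: max=4, min=67/18, spread=5/18
Step 3: max=4, min=823/216, spread=41/216
Step 4: max=1429/360, min=49709/12960, spread=347/2592
Step 5: max=14243/3600, min=3003463/777600, spread=2921/31104
Step 6: max=1702517/432000, min=180795461/46656000, spread=24611/373248
Step 7: max=38223259/9720000, min=10878717967/2799360000, spread=207329/4478976
Step 8: max=2034798401/518400000, min=653816447549/167961600000, spread=1746635/53747712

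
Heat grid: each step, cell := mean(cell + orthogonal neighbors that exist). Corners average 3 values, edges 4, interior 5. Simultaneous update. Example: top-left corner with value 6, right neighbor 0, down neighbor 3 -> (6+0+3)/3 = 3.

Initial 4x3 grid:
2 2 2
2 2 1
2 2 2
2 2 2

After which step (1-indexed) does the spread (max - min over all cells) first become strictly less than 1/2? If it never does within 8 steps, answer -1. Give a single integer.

Answer: 1

Derivation:
Step 1: max=2, min=5/3, spread=1/3
  -> spread < 1/2 first at step 1
Step 2: max=2, min=209/120, spread=31/120
Step 3: max=2, min=1949/1080, spread=211/1080
Step 4: max=3553/1800, min=199103/108000, spread=14077/108000
Step 5: max=212317/108000, min=1803593/972000, spread=5363/48600
Step 6: max=117131/60000, min=54579191/29160000, spread=93859/1166400
Step 7: max=189063533/97200000, min=3288925519/1749600000, spread=4568723/69984000
Step 8: max=5650381111/2916000000, min=198171564371/104976000000, spread=8387449/167961600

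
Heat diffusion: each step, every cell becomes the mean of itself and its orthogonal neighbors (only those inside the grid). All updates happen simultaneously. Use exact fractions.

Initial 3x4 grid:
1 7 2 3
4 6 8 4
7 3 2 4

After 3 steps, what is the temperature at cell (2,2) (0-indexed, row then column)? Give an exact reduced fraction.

Answer: 6403/1440

Derivation:
Step 1: cell (2,2) = 17/4
Step 2: cell (2,2) = 989/240
Step 3: cell (2,2) = 6403/1440
Full grid after step 3:
  1621/360 1051/240 89/20 2933/720
  1297/288 5639/1200 2579/600 12263/2880
  10081/2160 6491/1440 6403/1440 4357/1080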